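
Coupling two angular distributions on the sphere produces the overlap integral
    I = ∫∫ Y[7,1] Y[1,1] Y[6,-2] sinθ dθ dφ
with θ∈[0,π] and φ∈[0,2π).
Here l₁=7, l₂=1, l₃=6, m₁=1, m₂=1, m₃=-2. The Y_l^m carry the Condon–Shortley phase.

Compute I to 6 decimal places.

-0.135514

Checks pass: Σm=0; 14 even; l₃=6∈[6,8].
(2·7+1)(2·1+1)(2·6+1) = 585
Δ: 2! 12! 0! / 15! → 1/1365
sum: t=1:−1/518400 = -1/518400
3j²(7 1 6; 0 0 0) = Δ·Π!·Σ² = 7/195  (sign -1)
sum: t=2:+1/1935360 = 1/1935360
3j²(7 1 6; 1 1 -2) = Δ·Π!·Σ² = 1/91  (sign +1)
combine: 4πI² = 585·7/195·1/91 = 3/13
take √, sign -1: I = -0.13551395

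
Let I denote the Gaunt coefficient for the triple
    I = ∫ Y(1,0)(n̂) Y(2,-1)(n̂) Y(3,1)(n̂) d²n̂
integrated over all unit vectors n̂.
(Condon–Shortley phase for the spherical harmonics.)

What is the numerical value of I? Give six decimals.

-0.233597

Rules hold: Σm=0, L=6 even, 1≤3≤3.
N = 3·5·7 = 105
Δ = 0!·2!·4!/7! = 1/105
Racah Σ t=0..0: t=0:+1/4 = 1/4
⇒ 3j(1 2 3; 0 0 0)² = 3/35, sgn -1
Racah Σ t=0..0: t=0:+1/6 = 1/6
⇒ 3j(1 2 3; 0 -1 1)² = 8/105, sgn +1
4πI² = N·(3j₀)²·(3jₘ)² = 24/35
I = -1·√(0.685714/4π) = -0.23359668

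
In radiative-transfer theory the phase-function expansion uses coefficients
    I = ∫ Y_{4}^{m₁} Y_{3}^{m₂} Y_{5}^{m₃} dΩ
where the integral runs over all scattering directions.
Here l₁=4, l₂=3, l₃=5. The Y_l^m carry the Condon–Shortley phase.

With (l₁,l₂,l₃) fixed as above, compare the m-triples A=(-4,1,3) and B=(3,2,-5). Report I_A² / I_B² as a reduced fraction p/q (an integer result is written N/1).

Same 4,3,5: normalisation and zero-m 3j drop out of the ratio.
A: Δ: 2! 6! 4! / 13! → 1/180180; sum: t=2:+1/5760 = 1/5760; 3j²(4 3 5; -4 1 3) = Δ·Π!·Σ² = 56/2145  (sign +1)
B: Δ: 2! 6! 4! / 13! → 1/180180; sum: t=1:−1/17280 = -1/17280; 3j²(4 3 5; 3 2 -5) = Δ·Π!·Σ² = 35/858  (sign -1)
I_A²/I_B² = (56/2145)/(35/858) = 16/25

16/25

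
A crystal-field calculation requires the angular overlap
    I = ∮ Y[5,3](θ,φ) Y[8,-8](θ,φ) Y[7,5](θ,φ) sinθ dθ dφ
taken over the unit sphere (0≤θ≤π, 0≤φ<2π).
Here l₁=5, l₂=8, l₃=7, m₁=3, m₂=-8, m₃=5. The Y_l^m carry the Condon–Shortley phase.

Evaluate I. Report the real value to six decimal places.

0.177762

Rules hold: Σm=0, L=20 even, 3≤7≤13.
N = 11·17·15 = 2805
Δ = 6!·4!·10!/21! = 1/814773960
Racah Σ t=1..5: t=1:−1/87091200 t=2:+1/4976640 t=3:−1/2073600 t=4:+1/4976640 t=5:−1/87091200 = -1/9676800
⇒ 3j(5 8 7; 0 0 0)² = 360/46189, sgn +1
Racah Σ t=0..0: t=0:+1/10450944000 = 1/10450944000
⇒ 3j(5 8 7; 3 -8 5)² = 88/4845, sgn +1
4πI² = N·(3j₀)²·(3jₘ)² = 31680/79781
I = +1·√(0.397087/4π) = 0.17776159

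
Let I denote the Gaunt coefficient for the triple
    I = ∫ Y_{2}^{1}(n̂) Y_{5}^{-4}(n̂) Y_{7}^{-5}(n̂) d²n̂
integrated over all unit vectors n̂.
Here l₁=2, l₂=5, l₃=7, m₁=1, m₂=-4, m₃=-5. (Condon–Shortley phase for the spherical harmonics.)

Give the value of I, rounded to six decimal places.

0.000000

Σmᵢ = -8 ≠ 0, so the φ-integral vanishes; I = 0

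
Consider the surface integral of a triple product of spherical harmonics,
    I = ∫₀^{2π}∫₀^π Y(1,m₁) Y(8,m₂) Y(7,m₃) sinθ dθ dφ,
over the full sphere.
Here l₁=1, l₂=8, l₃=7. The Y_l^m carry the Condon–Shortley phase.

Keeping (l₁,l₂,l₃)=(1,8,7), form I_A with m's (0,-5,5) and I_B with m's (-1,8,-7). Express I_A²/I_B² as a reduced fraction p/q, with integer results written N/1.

13/40

Same 1,8,7: normalisation and zero-m 3j drop out of the ratio.
A: Δ: 2! 0! 14! / 17! → 1/2040; sum: t=1:−1/958003200 = -1/958003200; 3j²(1 8 7; 0 -5 5) = Δ·Π!·Σ² = 13/680  (sign -1)
B: Δ: 2! 0! 14! / 17! → 1/2040; sum: t=2:+1/174356582400 = 1/174356582400; 3j²(1 8 7; -1 8 -7) = Δ·Π!·Σ² = 1/17  (sign +1)
I_A²/I_B² = (13/680)/(1/17) = 13/40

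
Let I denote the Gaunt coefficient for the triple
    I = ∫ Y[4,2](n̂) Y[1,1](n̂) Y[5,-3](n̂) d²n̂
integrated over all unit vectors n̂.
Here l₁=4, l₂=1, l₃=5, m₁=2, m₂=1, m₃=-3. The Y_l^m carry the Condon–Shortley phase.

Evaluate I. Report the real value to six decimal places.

m-sum 0 ✓  L=10 even ✓  3≤5≤5 ✓
Π(2lᵢ+1) = 9×3×11 = 297
triangle coeff Δ(4,1,5) = 1/495
Σ_t [0,0]: t=0:+1/576 = 1/576
(3j)²=5/99 [(4 1 5; 0 0 0)], sign=-1
Σ_t [0,0]: t=0:+1/2880 = 1/2880
(3j)²=28/495 [(4 1 5; 2 1 -3)], sign=+1
⇒ 4πI² = 28/33
I = (-1)√(28/33/(4π)) = -0.25984664

-0.259847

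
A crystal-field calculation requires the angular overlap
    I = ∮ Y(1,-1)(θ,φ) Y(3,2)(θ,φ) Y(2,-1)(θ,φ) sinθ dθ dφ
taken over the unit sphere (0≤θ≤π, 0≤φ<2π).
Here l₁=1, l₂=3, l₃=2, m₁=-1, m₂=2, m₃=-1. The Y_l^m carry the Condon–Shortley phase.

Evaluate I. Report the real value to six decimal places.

m-sum 0 ✓  L=6 even ✓  2≤2≤4 ✓
Π(2lᵢ+1) = 3×7×5 = 105
triangle coeff Δ(1,3,2) = 1/105
Σ_t [1,1]: t=1:−1/4 = -1/4
(3j)²=3/35 [(1 3 2; 0 0 0)], sign=-1
Σ_t [2,2]: t=2:+1/12 = 1/12
(3j)²=2/21 [(1 3 2; -1 2 -1)], sign=-1
⇒ 4πI² = 6/7
I = (+1)√(6/7/(4π)) = 0.26116903

0.261169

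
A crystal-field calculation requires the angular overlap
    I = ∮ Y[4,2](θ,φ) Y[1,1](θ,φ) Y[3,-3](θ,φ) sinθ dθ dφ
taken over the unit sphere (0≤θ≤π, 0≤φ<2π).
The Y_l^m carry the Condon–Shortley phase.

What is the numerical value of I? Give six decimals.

Checks pass: Σm=0; 8 even; l₃=3∈[3,5].
(2·4+1)(2·1+1)(2·3+1) = 189
Δ: 2! 6! 0! / 9! → 1/252
sum: t=1:−1/36 = -1/36
3j²(4 1 3; 0 0 0) = Δ·Π!·Σ² = 4/63  (sign +1)
sum: t=2:+1/1440 = 1/1440
3j²(4 1 3; 2 1 -3) = Δ·Π!·Σ² = 1/252  (sign +1)
combine: 4πI² = 189·4/63·1/252 = 1/21
take √, sign +1: I = 0.06155813

0.061558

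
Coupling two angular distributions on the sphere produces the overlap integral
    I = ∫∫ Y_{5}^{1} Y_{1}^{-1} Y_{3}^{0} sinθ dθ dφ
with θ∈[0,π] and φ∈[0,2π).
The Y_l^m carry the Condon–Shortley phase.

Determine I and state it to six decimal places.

0.000000

l₃=3 ∉ [4,6] — triangle fails ⇒ I = 0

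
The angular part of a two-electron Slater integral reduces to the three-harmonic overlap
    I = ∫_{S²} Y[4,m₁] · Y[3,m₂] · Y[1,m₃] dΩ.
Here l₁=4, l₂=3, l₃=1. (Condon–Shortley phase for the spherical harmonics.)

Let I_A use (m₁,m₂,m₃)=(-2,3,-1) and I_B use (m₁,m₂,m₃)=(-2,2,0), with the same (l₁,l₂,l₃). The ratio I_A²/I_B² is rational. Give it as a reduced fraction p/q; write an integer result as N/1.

1/12

Shared (l₁,l₂,l₃)=(4,3,1): N and (l;000)² cancel in I_A²/I_B².
A: Δ = 6!·2!·0!/9! = 1/252; Racah Σ t=6..6: t=6:+1/1440 = 1/1440; ⇒ 3j(4 3 1; -2 3 -1)² = 1/252, sgn +1
B: Δ = 6!·2!·0!/9! = 1/252; Racah Σ t=5..5: t=5:−1/120 = -1/120; ⇒ 3j(4 3 1; -2 2 0)² = 1/21, sgn +1
I_A²/I_B² = (1/252)/(1/21) = 1/12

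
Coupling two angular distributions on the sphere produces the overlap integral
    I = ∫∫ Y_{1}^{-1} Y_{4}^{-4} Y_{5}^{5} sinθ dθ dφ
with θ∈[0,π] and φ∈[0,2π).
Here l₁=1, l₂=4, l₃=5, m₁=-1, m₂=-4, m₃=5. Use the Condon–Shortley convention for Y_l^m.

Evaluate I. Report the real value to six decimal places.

Rules hold: Σm=0, L=10 even, 3≤5≤5.
N = 3·9·11 = 297
Δ = 0!·2!·8!/11! = 1/495
Racah Σ t=0..0: t=0:+1/576 = 1/576
⇒ 3j(1 4 5; 0 0 0)² = 5/99, sgn -1
Racah Σ t=0..0: t=0:+1/80640 = 1/80640
⇒ 3j(1 4 5; -1 -4 5)² = 1/11, sgn +1
4πI² = N·(3j₀)²·(3jₘ)² = 15/11
I = -1·√(1.36364/4π) = -0.32941575

-0.329416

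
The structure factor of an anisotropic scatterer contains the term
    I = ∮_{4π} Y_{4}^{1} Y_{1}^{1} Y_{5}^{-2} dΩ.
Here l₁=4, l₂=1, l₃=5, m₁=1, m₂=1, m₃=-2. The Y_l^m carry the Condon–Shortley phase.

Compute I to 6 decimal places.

0.225034

Checks pass: Σm=0; 10 even; l₃=5∈[3,5].
(2·4+1)(2·1+1)(2·5+1) = 297
Δ: 0! 8! 2! / 11! → 1/495
sum: t=0:+1/576 = 1/576
3j²(4 1 5; 0 0 0) = Δ·Π!·Σ² = 5/99  (sign -1)
sum: t=0:+1/1440 = 1/1440
3j²(4 1 5; 1 1 -2) = Δ·Π!·Σ² = 7/165  (sign -1)
combine: 4πI² = 297·5/99·7/165 = 7/11
take √, sign +1: I = 0.22503380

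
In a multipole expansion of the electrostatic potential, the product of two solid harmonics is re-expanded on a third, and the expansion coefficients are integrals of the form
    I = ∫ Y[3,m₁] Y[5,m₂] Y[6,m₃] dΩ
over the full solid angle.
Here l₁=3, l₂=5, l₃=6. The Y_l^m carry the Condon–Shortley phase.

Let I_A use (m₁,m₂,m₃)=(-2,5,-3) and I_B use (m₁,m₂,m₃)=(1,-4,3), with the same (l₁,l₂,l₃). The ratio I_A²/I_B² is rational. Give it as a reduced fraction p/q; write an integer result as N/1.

Shared (l₁,l₂,l₃)=(3,5,6): N and (l;000)² cancel in I_A²/I_B².
A: Δ = 2!·4!·8!/15! = 1/675675; Racah Σ t=2..2: t=2:+1/483840 = 1/483840; ⇒ 3j(3 5 6; -2 5 -3)² = 6/1001, sgn -1
B: Δ = 2!·4!·8!/15! = 1/675675; Racah Σ t=0..1: t=0:+1/40320 t=1:−1/241920 = 1/48384; ⇒ 3j(3 5 6; 1 -4 3)² = 24/1001, sgn -1
I_A²/I_B² = (6/1001)/(24/1001) = 1/4

1/4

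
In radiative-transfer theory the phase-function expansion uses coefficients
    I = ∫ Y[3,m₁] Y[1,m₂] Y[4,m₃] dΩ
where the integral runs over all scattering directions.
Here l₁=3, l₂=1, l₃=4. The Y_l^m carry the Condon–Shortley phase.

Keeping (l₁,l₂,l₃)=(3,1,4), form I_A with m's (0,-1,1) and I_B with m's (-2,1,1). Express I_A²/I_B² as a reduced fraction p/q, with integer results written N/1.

l's match ⇒ only the (l;m) 3-j factors differ between A and B.
A: triangle coeff Δ(3,1,4) = 1/252; Σ_t [0,0]: t=0:+1/72 = 1/72; (3j)²=5/126 [(3 1 4; 0 -1 1)], sign=-1
B: triangle coeff Δ(3,1,4) = 1/252; Σ_t [0,0]: t=0:+1/240 = 1/240; (3j)²=1/84 [(3 1 4; -2 1 1)], sign=-1
I_A²/I_B² = (5/126)/(1/84) = 10/3

10/3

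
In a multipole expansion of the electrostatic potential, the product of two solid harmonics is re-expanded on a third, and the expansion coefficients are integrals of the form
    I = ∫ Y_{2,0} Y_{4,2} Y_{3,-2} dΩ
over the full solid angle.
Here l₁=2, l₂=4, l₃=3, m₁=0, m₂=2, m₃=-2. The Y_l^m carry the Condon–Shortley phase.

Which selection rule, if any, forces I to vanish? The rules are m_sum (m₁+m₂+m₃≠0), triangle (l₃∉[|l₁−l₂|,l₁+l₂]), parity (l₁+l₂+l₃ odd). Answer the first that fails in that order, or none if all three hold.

m₁+m₂+m₃ = 0 + 2 − 2 = 0  ✓
triangle: |2−4|=2 ≤ l₃=3 ≤ 2+4=6  ✓
parity: l₁+l₂+l₃ = 9 is odd  ✗

parity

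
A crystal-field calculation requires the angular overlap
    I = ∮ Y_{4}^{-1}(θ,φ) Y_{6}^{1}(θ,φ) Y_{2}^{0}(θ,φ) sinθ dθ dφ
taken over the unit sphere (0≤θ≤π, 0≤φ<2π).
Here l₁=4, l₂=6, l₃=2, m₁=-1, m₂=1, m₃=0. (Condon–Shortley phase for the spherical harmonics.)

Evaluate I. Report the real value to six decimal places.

m-sum 0 ✓  L=12 even ✓  2≤2≤10 ✓
Π(2lᵢ+1) = 9×13×5 = 585
triangle coeff Δ(4,6,2) = 1/6435
Σ_t [4,4]: t=4:+1/2304 = 1/2304
(3j)²=5/143 [(4 6 2; 0 0 0)], sign=+1
Σ_t [5,5]: t=5:−1/2880 = -1/2880
(3j)²=14/429 [(4 6 2; -1 1 0)], sign=-1
⇒ 4πI² = 1050/1573
I = (-1)√(1050/1573/(4π)) = -0.23047581

-0.230476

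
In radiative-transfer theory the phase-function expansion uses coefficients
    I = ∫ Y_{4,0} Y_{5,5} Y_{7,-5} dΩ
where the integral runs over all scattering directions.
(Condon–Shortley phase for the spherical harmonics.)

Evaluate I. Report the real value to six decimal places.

Rules hold: Σm=0, L=16 even, 1≤7≤9.
N = 9·11·15 = 1485
Δ = 2!·6!·8!/17! = 1/6126120
Racah Σ t=0..2: t=0:+1/69120 t=1:−1/20736 t=2:+1/69120 = -1/51840
⇒ 3j(4 5 7; 0 0 0)² = 280/21879, sgn +1
Racah Σ t=2..2: t=2:+1/3870720 = 1/3870720
⇒ 3j(4 5 7; 0 5 -5)² = 135/6188, sgn +1
4πI² = N·(3j₀)²·(3jₘ)² = 20250/48841
I = +1·√(0.414611/4π) = 0.18164160

0.181642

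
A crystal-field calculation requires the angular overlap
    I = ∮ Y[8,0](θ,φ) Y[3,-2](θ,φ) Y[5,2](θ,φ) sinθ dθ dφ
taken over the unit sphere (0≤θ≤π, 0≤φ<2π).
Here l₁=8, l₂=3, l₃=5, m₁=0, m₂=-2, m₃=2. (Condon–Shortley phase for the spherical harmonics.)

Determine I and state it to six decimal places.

0.088863

Checks pass: Σm=0; 16 even; l₃=5∈[5,11].
(2·8+1)(2·3+1)(2·5+1) = 1309
Δ: 6! 10! 0! / 17! → 1/136136
sum: t=3:−1/518400 = -1/518400
3j²(8 3 5; 0 0 0) = Δ·Π!·Σ² = 56/2431  (sign +1)
sum: t=1:−1/3628800 = -1/3628800
3j²(8 3 5; 0 -2 2) = Δ·Π!·Σ² = 8/2431  (sign +1)
combine: 4πI² = 1309·56/2431·8/2431 = 3136/31603
take √, sign +1: I = 0.08886258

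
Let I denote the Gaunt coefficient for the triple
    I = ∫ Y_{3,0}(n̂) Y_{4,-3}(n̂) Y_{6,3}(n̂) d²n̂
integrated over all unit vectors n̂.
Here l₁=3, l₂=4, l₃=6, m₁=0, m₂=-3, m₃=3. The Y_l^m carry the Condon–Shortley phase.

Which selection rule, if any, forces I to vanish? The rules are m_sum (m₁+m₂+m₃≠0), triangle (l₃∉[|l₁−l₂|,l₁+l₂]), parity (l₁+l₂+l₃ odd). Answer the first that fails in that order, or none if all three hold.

Σmᵢ = 0  ✓
l₃∈[|l₁−l₂|,l₁+l₂]=[1,7], have l₃=6  ✓
Σlᵢ = 13 ⇒ odd  ✗

parity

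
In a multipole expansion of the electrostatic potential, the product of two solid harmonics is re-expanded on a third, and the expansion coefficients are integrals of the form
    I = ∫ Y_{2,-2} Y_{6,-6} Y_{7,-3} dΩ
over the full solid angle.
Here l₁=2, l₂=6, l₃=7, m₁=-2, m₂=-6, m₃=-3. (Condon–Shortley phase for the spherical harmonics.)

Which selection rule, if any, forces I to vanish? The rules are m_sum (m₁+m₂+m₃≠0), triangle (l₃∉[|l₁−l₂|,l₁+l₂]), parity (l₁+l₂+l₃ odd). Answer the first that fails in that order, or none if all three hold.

azimuthal sum: -2 − 6 − 3 = -11  ✗
4 ≤ 7 ≤ 8 (triangle on l)
L = 2 + 6 + 7 = 15 (odd)

m_sum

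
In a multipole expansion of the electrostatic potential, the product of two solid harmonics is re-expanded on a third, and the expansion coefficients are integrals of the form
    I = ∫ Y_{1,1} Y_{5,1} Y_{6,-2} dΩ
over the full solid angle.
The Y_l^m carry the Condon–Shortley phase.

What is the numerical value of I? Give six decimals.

0.216205

m-sum 0 ✓  L=12 even ✓  4≤6≤6 ✓
Π(2lᵢ+1) = 3×11×13 = 429
triangle coeff Δ(1,5,6) = 1/858
Σ_t [0,0]: t=0:+1/14400 = 1/14400
(3j)²=6/143 [(1 5 6; 0 0 0)], sign=+1
Σ_t [0,0]: t=0:+1/34560 = 1/34560
(3j)²=14/429 [(1 5 6; 1 1 -2)], sign=+1
⇒ 4πI² = 84/143
I = (+1)√(84/143/(4π)) = 0.21620548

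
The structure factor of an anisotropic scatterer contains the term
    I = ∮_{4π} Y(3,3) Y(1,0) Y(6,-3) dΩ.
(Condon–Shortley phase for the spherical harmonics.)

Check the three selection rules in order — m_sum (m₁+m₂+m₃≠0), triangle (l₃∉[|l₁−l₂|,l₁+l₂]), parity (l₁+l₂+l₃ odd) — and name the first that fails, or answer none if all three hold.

triangle

m₁+m₂+m₃ = 3 + 0 − 3 = 0  ✓
triangle: |3−1|=2 ≤ l₃=6 ≤ 3+1=4  ✗
parity: l₁+l₂+l₃ = 10 is even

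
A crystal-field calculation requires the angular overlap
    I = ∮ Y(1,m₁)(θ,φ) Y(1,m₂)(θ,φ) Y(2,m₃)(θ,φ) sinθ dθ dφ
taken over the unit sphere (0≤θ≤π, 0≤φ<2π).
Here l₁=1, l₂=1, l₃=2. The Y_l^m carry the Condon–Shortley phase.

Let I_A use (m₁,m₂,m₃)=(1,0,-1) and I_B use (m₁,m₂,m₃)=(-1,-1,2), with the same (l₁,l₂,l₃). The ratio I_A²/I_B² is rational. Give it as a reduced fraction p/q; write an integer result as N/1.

1/2

Same 1,1,2: normalisation and zero-m 3j drop out of the ratio.
A: Δ: 0! 2! 2! / 5! → 1/30; sum: t=0:+1/2 = 1/2; 3j²(1 1 2; 1 0 -1) = Δ·Π!·Σ² = 1/10  (sign -1)
B: Δ: 0! 2! 2! / 5! → 1/30; sum: t=0:+1/4 = 1/4; 3j²(1 1 2; -1 -1 2) = Δ·Π!·Σ² = 1/5  (sign +1)
I_A²/I_B² = (1/10)/(1/5) = 1/2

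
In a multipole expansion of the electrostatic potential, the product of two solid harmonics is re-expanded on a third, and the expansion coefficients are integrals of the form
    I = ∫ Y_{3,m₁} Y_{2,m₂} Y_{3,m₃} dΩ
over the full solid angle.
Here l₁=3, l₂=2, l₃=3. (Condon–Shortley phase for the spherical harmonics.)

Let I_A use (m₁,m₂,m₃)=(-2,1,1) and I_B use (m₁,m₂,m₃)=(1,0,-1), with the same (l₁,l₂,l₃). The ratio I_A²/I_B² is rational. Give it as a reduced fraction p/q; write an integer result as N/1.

Same 3,2,3: normalisation and zero-m 3j drop out of the ratio.
A: Δ: 2! 4! 2! / 9! → 1/3780; sum: t=1:−1/48 t=2:+1/12 = 1/16; 3j²(3 2 3; -2 1 1) = Δ·Π!·Σ² = 1/28  (sign +1)
B: Δ: 2! 4! 2! / 9! → 1/3780; sum: t=0:+1/16 t=1:−1/6 t=2:+1/96 = -3/32; 3j²(3 2 3; 1 0 -1) = Δ·Π!·Σ² = 3/140  (sign -1)
I_A²/I_B² = (1/28)/(3/140) = 5/3

5/3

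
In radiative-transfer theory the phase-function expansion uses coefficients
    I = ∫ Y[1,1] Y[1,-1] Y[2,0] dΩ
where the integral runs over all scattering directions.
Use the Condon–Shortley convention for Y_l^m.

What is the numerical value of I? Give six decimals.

Checks pass: Σm=0; 4 even; l₃=2∈[0,2].
(2·1+1)(2·1+1)(2·2+1) = 45
Δ: 0! 2! 2! / 5! → 1/30
sum: t=0:+1/1 = 1/1
3j²(1 1 2; 0 0 0) = Δ·Π!·Σ² = 2/15  (sign +1)
sum: t=0:+1/4 = 1/4
3j²(1 1 2; 1 -1 0) = Δ·Π!·Σ² = 1/30  (sign +1)
combine: 4πI² = 45·2/15·1/30 = 1/5
take √, sign +1: I = 0.12615663

0.126157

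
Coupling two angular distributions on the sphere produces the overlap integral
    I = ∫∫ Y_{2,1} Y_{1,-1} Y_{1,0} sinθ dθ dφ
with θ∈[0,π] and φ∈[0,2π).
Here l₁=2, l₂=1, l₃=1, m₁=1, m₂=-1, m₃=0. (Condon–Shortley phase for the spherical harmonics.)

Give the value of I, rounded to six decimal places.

-0.218510

Rules hold: Σm=0, L=4 even, 1≤1≤3.
N = 5·3·3 = 45
Δ = 2!·2!·0!/5! = 1/30
Racah Σ t=1..1: t=1:−1/1 = -1/1
⇒ 3j(2 1 1; 0 0 0)² = 2/15, sgn +1
Racah Σ t=0..0: t=0:+1/2 = 1/2
⇒ 3j(2 1 1; 1 -1 0)² = 1/10, sgn -1
4πI² = N·(3j₀)²·(3jₘ)² = 3/5
I = -1·√(0.6/4π) = -0.21850969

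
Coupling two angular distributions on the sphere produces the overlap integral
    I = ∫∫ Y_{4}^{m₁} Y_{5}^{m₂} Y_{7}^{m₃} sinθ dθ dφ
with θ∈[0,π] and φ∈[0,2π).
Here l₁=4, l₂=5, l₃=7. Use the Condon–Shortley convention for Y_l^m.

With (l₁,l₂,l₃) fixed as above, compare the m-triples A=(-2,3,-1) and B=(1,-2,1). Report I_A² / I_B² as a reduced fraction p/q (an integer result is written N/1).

105625/20172

Shared (l₁,l₂,l₃)=(4,5,7): N and (l;000)² cancel in I_A²/I_B².
A: Δ = 2!·6!·8!/17! = 1/6126120; Racah Σ t=0..2: t=0:+1/58060800 t=1:−1/604800 t=2:+1/138240 = 13/2322432; ⇒ 3j(4 5 7; -2 3 -1)² = 1625/94248, sgn +1
B: Δ = 2!·6!·8!/17! = 1/6126120; Racah Σ t=0..2: t=0:+1/51840 t=1:−1/69120 t=2:+1/1209600 = 41/7257600; ⇒ 3j(4 5 7; 1 -2 1)² = 1681/510510, sgn +1
I_A²/I_B² = (1625/94248)/(1681/510510) = 105625/20172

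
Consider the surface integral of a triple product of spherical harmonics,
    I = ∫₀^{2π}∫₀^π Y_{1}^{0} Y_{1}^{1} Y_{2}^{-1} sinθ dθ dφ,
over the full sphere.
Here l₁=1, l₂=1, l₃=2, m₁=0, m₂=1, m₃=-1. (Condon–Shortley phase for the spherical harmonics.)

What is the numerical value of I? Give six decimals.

-0.218510

m-sum 0 ✓  L=4 even ✓  0≤2≤2 ✓
Π(2lᵢ+1) = 3×3×5 = 45
triangle coeff Δ(1,1,2) = 1/30
Σ_t [0,0]: t=0:+1/1 = 1/1
(3j)²=2/15 [(1 1 2; 0 0 0)], sign=+1
Σ_t [0,0]: t=0:+1/2 = 1/2
(3j)²=1/10 [(1 1 2; 0 1 -1)], sign=-1
⇒ 4πI² = 3/5
I = (-1)√(3/5/(4π)) = -0.21850969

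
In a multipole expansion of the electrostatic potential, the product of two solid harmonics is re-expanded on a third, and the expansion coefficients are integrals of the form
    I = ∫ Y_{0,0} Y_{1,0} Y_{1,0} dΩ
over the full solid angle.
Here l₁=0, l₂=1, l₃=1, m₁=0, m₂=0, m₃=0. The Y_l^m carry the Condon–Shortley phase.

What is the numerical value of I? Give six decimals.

Rules hold: Σm=0, L=2 even, 1≤1≤1.
N = 1·3·3 = 9
Δ = 0!·0!·2!/3! = 1/3
Racah Σ t=0..0: t=0:+1/1 = 1/1
⇒ 3j(0 1 1; 0 0 0)² = 1/3, sgn -1
(m-triple is (0,0,0) — same symbol as above.)
4πI² = N·(3j₀)²·(3jₘ)² = 1/1
I = +1·√(1/4π) = 0.28209479

0.282095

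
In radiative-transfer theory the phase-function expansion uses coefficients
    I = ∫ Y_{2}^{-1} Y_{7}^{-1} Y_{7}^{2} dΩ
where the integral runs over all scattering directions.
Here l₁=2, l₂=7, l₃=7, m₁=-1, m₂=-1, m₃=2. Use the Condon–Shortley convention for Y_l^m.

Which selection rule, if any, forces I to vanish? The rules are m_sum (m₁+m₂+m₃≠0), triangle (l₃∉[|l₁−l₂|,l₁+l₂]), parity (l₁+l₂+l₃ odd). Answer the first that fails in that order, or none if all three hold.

none

m₁+m₂+m₃ = -1 − 1 + 2 = 0  ✓
triangle: |2−7|=5 ≤ l₃=7 ≤ 2+7=9  ✓
parity: l₁+l₂+l₃ = 16 is even  ✓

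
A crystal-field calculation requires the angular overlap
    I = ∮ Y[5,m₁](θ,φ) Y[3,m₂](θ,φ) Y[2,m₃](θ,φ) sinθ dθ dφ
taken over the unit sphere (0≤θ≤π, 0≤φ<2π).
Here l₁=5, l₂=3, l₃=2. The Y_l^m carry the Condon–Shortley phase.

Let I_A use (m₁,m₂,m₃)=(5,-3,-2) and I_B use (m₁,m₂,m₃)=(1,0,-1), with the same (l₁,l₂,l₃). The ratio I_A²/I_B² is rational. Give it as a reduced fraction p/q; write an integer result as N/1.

Same 5,3,2: normalisation and zero-m 3j drop out of the ratio.
A: Δ: 6! 4! 0! / 11! → 1/2310; sum: t=0:+1/17280 = 1/17280; 3j²(5 3 2; 5 -3 -2) = Δ·Π!·Σ² = 1/11  (sign +1)
B: Δ: 6! 4! 0! / 11! → 1/2310; sum: t=3:−1/216 = -1/216; 3j²(5 3 2; 1 0 -1) = Δ·Π!·Σ² = 8/231  (sign +1)
I_A²/I_B² = (1/11)/(8/231) = 21/8

21/8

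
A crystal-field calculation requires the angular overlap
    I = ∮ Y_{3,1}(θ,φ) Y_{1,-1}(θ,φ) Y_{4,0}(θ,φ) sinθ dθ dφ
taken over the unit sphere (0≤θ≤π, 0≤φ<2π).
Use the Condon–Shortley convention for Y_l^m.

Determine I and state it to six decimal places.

0.150786

Rules hold: Σm=0, L=8 even, 2≤4≤4.
N = 7·3·9 = 189
Δ = 0!·6!·2!/9! = 1/252
Racah Σ t=0..0: t=0:+1/36 = 1/36
⇒ 3j(3 1 4; 0 0 0)² = 4/63, sgn +1
Racah Σ t=0..0: t=0:+1/96 = 1/96
⇒ 3j(3 1 4; 1 -1 0)² = 1/42, sgn +1
4πI² = N·(3j₀)²·(3jₘ)² = 2/7
I = +1·√(0.285714/4π) = 0.15078601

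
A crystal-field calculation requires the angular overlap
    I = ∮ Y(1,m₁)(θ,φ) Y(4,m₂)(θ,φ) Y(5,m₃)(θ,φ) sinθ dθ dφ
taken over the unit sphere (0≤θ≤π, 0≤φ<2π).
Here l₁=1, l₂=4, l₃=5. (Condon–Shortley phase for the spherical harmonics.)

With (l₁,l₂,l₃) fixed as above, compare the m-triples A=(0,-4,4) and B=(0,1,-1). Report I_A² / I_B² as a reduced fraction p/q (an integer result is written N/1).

l's match ⇒ only the (l;m) 3-j factors differ between A and B.
A: triangle coeff Δ(1,4,5) = 1/495; Σ_t [0,0]: t=0:+1/40320 = 1/40320; (3j)²=1/55 [(1 4 5; 0 -4 4)], sign=-1
B: triangle coeff Δ(1,4,5) = 1/495; Σ_t [0,0]: t=0:+1/720 = 1/720; (3j)²=8/165 [(1 4 5; 0 1 -1)], sign=+1
I_A²/I_B² = (1/55)/(8/165) = 3/8

3/8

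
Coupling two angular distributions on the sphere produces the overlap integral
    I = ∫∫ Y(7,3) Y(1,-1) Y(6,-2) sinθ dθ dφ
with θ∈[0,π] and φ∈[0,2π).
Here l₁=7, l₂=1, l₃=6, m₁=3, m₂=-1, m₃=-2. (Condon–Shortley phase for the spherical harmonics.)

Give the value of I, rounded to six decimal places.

m-sum 0 ✓  L=14 even ✓  6≤6≤8 ✓
Π(2lᵢ+1) = 15×3×13 = 585
triangle coeff Δ(7,1,6) = 1/1365
Σ_t [1,1]: t=1:−1/518400 = -1/518400
(3j)²=7/195 [(7 1 6; 0 0 0)], sign=-1
Σ_t [0,0]: t=0:+1/1935360 = 1/1935360
(3j)²=3/91 [(7 1 6; 3 -1 -2)], sign=+1
⇒ 4πI² = 9/13
I = (-1)√(9/13/(4π)) = -0.23471705

-0.234717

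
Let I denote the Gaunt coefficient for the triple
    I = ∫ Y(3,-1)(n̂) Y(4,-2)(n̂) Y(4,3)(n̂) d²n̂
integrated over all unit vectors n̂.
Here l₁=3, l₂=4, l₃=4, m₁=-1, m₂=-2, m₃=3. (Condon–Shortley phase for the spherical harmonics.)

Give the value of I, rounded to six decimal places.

0.000000

l₁+l₂+l₃=11 is odd: 3j(l;000)=0 ⇒ I=0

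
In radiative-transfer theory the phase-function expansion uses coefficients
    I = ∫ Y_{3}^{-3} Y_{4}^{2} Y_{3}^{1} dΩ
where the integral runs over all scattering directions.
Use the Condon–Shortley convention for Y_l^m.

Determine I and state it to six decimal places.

m-sum 0 ✓  L=10 even ✓  1≤3≤7 ✓
Π(2lᵢ+1) = 7×9×7 = 441
triangle coeff Δ(3,4,3) = 1/34650
Σ_t [1,3]: t=1:−1/72 t=2:+1/16 t=3:−1/72 = 5/144
(3j)²=2/77 [(3 4 3; 0 0 0)], sign=-1
Σ_t [4,4]: t=4:+1/192 = 1/192
(3j)²=3/77 [(3 4 3; -3 2 1)], sign=+1
⇒ 4πI² = 54/121
I = (-1)√(54/121/(4π)) = -0.18845135

-0.188451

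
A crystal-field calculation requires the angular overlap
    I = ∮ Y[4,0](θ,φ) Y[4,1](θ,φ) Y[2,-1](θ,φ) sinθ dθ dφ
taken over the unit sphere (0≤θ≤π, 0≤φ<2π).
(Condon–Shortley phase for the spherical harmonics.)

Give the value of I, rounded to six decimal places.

Rules hold: Σm=0, L=10 even, 0≤2≤8.
N = 9·9·5 = 405
Δ = 6!·2!·2!/11! = 1/13860
Racah Σ t=2..4: t=2:+1/192 t=3:−1/36 t=4:+1/192 = -5/288
⇒ 3j(4 4 2; 0 0 0)² = 20/693, sgn -1
Racah Σ t=3..4: t=3:−1/72 t=4:+1/96 = -1/288
⇒ 3j(4 4 2; 0 1 -1)² = 1/462, sgn +1
4πI² = N·(3j₀)²·(3jₘ)² = 150/5929
I = -1·√(0.0252994/4π) = -0.04486937

-0.044869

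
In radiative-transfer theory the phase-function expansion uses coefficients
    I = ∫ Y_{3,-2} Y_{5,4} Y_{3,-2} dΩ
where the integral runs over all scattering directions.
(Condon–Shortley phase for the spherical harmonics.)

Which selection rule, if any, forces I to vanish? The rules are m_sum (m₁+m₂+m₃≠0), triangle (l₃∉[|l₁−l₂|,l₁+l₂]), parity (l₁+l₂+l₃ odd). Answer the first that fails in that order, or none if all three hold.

parity

m₁+m₂+m₃ = -2 + 4 − 2 = 0  ✓
triangle: |3−5|=2 ≤ l₃=3 ≤ 3+5=8  ✓
parity: l₁+l₂+l₃ = 11 is odd  ✗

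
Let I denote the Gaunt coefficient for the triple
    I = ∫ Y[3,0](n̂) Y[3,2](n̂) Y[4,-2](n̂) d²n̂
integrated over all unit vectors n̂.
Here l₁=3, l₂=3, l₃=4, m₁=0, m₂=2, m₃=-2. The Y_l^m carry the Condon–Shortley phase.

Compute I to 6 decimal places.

-0.044418

Rules hold: Σm=0, L=10 even, 0≤4≤6.
N = 7·7·9 = 441
Δ = 2!·4!·4!/11! = 1/34650
Racah Σ t=0..2: t=0:+1/72 t=1:−1/16 t=2:+1/72 = -5/144
⇒ 3j(3 3 4; 0 0 0)² = 2/77, sgn -1
Racah Σ t=1..2: t=1:−1/96 t=2:+1/72 = 1/288
⇒ 3j(3 3 4; 0 2 -2)² = 1/462, sgn +1
4πI² = N·(3j₀)²·(3jₘ)² = 3/121
I = -1·√(0.0247934/4π) = -0.04441841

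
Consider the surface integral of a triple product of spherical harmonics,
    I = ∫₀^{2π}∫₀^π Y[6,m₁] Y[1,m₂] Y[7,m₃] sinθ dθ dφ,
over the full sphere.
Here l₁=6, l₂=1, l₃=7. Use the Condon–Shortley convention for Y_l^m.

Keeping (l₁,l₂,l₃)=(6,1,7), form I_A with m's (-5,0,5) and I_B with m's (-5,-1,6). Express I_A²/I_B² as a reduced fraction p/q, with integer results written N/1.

Same 6,1,7: normalisation and zero-m 3j drop out of the ratio.
A: Δ: 0! 12! 2! / 15! → 1/1365; sum: t=0:+1/39916800 = 1/39916800; 3j²(6 1 7; -5 0 5) = Δ·Π!·Σ² = 8/455  (sign +1)
B: Δ: 0! 12! 2! / 15! → 1/1365; sum: t=0:+1/79833600 = 1/79833600; 3j²(6 1 7; -5 -1 6) = Δ·Π!·Σ² = 2/35  (sign -1)
I_A²/I_B² = (8/455)/(2/35) = 4/13

4/13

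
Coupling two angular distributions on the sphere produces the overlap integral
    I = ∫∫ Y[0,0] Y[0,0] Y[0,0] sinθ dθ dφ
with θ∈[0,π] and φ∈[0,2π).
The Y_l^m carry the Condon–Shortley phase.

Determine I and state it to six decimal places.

Checks pass: Σm=0; 0 even; l₃=0∈[0,0].
(2·0+1)(2·0+1)(2·0+1) = 1
Δ: 0! 0! 0! / 1! → 1/1
sum: t=0:+1/1 = 1/1
3j²(0 0 0; 0 0 0) = Δ·Π!·Σ² = 1/1  (sign +1)
(m-triple is (0,0,0) — same symbol as above.)
combine: 4πI² = 1·1·1 = 1/1
take √, sign +1: I = 0.28209479

0.282095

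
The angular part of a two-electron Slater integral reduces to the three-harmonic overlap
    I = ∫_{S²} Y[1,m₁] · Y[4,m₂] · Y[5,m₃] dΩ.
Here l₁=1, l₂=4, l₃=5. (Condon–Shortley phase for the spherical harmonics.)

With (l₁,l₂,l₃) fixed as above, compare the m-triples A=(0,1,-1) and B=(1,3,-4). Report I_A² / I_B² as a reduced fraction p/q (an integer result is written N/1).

2/3

Same 1,4,5: normalisation and zero-m 3j drop out of the ratio.
A: Δ: 0! 2! 8! / 11! → 1/495; sum: t=0:+1/720 = 1/720; 3j²(1 4 5; 0 1 -1) = Δ·Π!·Σ² = 8/165  (sign +1)
B: Δ: 0! 2! 8! / 11! → 1/495; sum: t=0:+1/10080 = 1/10080; 3j²(1 4 5; 1 3 -4) = Δ·Π!·Σ² = 4/55  (sign -1)
I_A²/I_B² = (8/165)/(4/55) = 2/3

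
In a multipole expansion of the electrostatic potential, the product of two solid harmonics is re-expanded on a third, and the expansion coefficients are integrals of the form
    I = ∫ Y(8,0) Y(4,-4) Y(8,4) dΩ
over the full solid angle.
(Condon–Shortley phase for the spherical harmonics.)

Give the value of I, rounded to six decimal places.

0.152459

Checks pass: Σm=0; 20 even; l₃=8∈[4,12].
(2·8+1)(2·4+1)(2·8+1) = 2601
Δ: 4! 12! 4! / 21! → 1/185175900
sum: t=0:+1/557383680 t=1:−1/21772800 t=2:+1/8294400 t=3:−1/21772800 t=4:+1/557383680 = 1/30965760
3j²(8 4 8; 0 0 0) = Δ·Π!·Σ² = 36/4199  (sign +1)
sum: t=0:+1/557383680 = 1/557383680
3j²(8 4 8; 0 -4 4) = Δ·Π!·Σ² = 55/4199  (sign +1)
combine: 4πI² = 2601·36/4199·55/4199 = 17820/61009
take √, sign +1: I = 0.15245861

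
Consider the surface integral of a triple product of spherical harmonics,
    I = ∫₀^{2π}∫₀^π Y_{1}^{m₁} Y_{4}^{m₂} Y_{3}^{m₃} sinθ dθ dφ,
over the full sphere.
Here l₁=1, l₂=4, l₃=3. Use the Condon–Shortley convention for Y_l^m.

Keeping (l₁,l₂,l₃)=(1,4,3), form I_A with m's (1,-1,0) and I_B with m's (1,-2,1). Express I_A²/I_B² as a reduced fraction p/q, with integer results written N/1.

2/3

Shared (l₁,l₂,l₃)=(1,4,3): N and (l;000)² cancel in I_A²/I_B².
A: Δ = 2!·0!·6!/9! = 1/252; Racah Σ t=0..0: t=0:+1/72 = 1/72; ⇒ 3j(1 4 3; 1 -1 0)² = 5/126, sgn -1
B: Δ = 2!·0!·6!/9! = 1/252; Racah Σ t=0..0: t=0:+1/96 = 1/96; ⇒ 3j(1 4 3; 1 -2 1)² = 5/84, sgn +1
I_A²/I_B² = (5/126)/(5/84) = 2/3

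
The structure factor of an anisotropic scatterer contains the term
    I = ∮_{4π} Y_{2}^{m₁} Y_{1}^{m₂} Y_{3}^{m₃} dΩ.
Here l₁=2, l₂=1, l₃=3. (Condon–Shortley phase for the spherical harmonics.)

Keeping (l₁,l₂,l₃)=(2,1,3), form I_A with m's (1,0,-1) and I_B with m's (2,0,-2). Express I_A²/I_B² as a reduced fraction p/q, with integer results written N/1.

8/5

Same 2,1,3: normalisation and zero-m 3j drop out of the ratio.
A: Δ: 0! 4! 2! / 7! → 1/105; sum: t=0:+1/6 = 1/6; 3j²(2 1 3; 1 0 -1) = Δ·Π!·Σ² = 8/105  (sign +1)
B: Δ: 0! 4! 2! / 7! → 1/105; sum: t=0:+1/24 = 1/24; 3j²(2 1 3; 2 0 -2) = Δ·Π!·Σ² = 1/21  (sign -1)
I_A²/I_B² = (8/105)/(1/21) = 8/5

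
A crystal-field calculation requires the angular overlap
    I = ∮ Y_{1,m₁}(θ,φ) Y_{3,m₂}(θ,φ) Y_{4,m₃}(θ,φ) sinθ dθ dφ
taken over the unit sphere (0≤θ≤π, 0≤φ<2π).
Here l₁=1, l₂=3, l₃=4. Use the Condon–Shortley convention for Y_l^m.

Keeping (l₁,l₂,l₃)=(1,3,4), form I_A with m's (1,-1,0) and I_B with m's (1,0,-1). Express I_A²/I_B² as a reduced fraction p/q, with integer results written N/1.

3/5

Shared (l₁,l₂,l₃)=(1,3,4): N and (l;000)² cancel in I_A²/I_B².
A: Δ = 0!·2!·6!/9! = 1/252; Racah Σ t=0..0: t=0:+1/96 = 1/96; ⇒ 3j(1 3 4; 1 -1 0)² = 1/42, sgn +1
B: Δ = 0!·2!·6!/9! = 1/252; Racah Σ t=0..0: t=0:+1/72 = 1/72; ⇒ 3j(1 3 4; 1 0 -1)² = 5/126, sgn -1
I_A²/I_B² = (1/42)/(5/126) = 3/5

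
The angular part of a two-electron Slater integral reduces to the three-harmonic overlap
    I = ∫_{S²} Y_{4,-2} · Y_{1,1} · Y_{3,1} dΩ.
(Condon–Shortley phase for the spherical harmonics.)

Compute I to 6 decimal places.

Rules hold: Σm=0, L=8 even, 3≤3≤5.
N = 9·3·7 = 189
Δ = 2!·6!·0!/9! = 1/252
Racah Σ t=1..1: t=1:−1/36 = -1/36
⇒ 3j(4 1 3; 0 0 0)² = 4/63, sgn +1
Racah Σ t=2..2: t=2:+1/96 = 1/96
⇒ 3j(4 1 3; -2 1 1)² = 5/84, sgn +1
4πI² = N·(3j₀)²·(3jₘ)² = 5/7
I = +1·√(0.714286/4π) = 0.23841361

0.238414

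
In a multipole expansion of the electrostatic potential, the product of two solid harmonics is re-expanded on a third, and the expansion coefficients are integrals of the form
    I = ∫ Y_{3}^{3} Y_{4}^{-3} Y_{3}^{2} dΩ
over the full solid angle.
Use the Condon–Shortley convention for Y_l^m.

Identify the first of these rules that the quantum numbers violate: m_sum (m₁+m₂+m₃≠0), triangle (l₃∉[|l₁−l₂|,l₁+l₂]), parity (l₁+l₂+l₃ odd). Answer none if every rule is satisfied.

m₁+m₂+m₃ = 3 − 3 + 2 = 2  ✗
triangle: |3−4|=1 ≤ l₃=3 ≤ 3+4=7
parity: l₁+l₂+l₃ = 10 is even

m_sum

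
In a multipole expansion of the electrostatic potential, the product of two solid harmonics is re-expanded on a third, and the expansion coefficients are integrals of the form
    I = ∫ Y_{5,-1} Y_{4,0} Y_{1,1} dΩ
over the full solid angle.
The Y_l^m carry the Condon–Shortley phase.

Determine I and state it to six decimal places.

-0.190188

m-sum 0 ✓  L=10 even ✓  1≤1≤9 ✓
Π(2lᵢ+1) = 11×9×3 = 297
triangle coeff Δ(5,4,1) = 1/495
Σ_t [4,4]: t=4:+1/576 = 1/576
(3j)²=5/99 [(5 4 1; 0 0 0)], sign=-1
Σ_t [4,4]: t=4:+1/1152 = 1/1152
(3j)²=1/33 [(5 4 1; -1 0 1)], sign=+1
⇒ 4πI² = 5/11
I = (-1)√(5/11/(4π)) = -0.19018827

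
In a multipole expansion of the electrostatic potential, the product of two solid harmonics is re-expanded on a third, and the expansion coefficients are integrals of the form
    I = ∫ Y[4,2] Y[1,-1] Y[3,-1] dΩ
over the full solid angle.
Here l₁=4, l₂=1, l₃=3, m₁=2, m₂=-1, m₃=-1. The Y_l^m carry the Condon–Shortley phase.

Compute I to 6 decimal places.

0.238414

Checks pass: Σm=0; 8 even; l₃=3∈[3,5].
(2·4+1)(2·1+1)(2·3+1) = 189
Δ: 2! 6! 0! / 9! → 1/252
sum: t=1:−1/36 = -1/36
3j²(4 1 3; 0 0 0) = Δ·Π!·Σ² = 4/63  (sign +1)
sum: t=0:+1/96 = 1/96
3j²(4 1 3; 2 -1 -1) = Δ·Π!·Σ² = 5/84  (sign +1)
combine: 4πI² = 189·4/63·5/84 = 5/7
take √, sign +1: I = 0.23841361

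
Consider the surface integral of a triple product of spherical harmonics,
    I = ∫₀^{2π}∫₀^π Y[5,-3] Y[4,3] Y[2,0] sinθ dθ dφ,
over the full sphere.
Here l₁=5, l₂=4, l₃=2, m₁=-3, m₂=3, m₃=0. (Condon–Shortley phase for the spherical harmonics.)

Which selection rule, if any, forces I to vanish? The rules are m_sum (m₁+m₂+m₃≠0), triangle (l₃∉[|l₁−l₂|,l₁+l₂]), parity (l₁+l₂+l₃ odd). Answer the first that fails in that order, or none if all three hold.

parity

Σmᵢ = 0  ✓
l₃∈[|l₁−l₂|,l₁+l₂]=[1,9], have l₃=2  ✓
Σlᵢ = 11 ⇒ odd  ✗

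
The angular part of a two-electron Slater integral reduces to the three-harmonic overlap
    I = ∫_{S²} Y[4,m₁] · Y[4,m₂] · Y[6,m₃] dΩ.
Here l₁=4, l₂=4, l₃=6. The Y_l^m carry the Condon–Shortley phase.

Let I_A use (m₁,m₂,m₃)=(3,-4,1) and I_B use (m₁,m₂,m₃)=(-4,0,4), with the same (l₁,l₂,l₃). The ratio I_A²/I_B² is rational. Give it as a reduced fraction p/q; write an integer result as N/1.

7/60

l's match ⇒ only the (l;m) 3-j factors differ between A and B.
A: triangle coeff Δ(4,4,6) = 1/1261260; Σ_t [0,0]: t=0:+1/172800 = 1/172800; (3j)²=7/2145 [(4 4 6; 3 -4 1)], sign=-1
B: triangle coeff Δ(4,4,6) = 1/1261260; Σ_t [2,2]: t=2:+1/69120 = 1/69120; (3j)²=4/143 [(4 4 6; -4 0 4)], sign=+1
I_A²/I_B² = (7/2145)/(4/143) = 7/60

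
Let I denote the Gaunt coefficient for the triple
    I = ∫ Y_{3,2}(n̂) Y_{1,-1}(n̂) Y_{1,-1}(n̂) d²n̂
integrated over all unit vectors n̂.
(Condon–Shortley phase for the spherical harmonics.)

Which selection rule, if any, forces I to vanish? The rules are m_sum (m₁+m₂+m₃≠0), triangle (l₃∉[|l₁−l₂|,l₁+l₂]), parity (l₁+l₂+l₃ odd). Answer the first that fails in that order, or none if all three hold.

triangle

Σmᵢ = 0  ✓
l₃∈[|l₁−l₂|,l₁+l₂]=[2,4], have l₃=1  ✗
Σlᵢ = 5 ⇒ odd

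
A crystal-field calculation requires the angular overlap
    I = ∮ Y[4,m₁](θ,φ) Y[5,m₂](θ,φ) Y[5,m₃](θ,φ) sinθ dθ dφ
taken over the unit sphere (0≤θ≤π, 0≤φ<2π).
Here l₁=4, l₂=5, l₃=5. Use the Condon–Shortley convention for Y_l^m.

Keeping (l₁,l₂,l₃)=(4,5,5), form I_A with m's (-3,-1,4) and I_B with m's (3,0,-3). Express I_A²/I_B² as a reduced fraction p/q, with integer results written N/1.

5/3

Same 4,5,5: normalisation and zero-m 3j drop out of the ratio.
A: Δ: 4! 4! 6! / 15! → 1/3153150; sum: t=3:−1/17280 t=4:+1/103680 = -1/20736; 3j²(4 5 5; -3 -1 4) = Δ·Π!·Σ² = 10/429  (sign +1)
B: Δ: 4! 4! 6! / 15! → 1/3153150; sum: t=0:+1/17280 t=1:−1/6912 = -1/11520; 3j²(4 5 5; 3 0 -3) = Δ·Π!·Σ² = 2/143  (sign -1)
I_A²/I_B² = (10/429)/(2/143) = 5/3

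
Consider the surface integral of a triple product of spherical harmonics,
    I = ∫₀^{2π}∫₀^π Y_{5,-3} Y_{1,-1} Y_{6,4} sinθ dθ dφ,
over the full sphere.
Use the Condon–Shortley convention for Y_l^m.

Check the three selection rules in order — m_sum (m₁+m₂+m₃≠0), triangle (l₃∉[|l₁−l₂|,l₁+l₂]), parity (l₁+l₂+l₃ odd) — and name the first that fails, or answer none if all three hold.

azimuthal sum: -3 − 1 + 4 = 0  ✓
4 ≤ 6 ≤ 6 (triangle on l)  ✓
L = 5 + 1 + 6 = 12 (even)  ✓

none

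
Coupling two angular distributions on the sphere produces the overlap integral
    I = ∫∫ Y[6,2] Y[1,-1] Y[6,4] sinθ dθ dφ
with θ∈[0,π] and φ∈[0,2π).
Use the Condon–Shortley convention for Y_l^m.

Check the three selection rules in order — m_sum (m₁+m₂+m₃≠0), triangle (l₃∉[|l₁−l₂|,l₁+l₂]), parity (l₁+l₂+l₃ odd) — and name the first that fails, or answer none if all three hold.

m_sum

Σmᵢ = 5  ✗
l₃∈[|l₁−l₂|,l₁+l₂]=[5,7], have l₃=6
Σlᵢ = 13 ⇒ odd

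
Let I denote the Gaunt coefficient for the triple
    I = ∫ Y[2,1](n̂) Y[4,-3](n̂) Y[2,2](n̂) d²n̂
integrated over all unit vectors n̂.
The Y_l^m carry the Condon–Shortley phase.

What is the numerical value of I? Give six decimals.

-0.238414

Rules hold: Σm=0, L=8 even, 2≤2≤6.
N = 5·9·5 = 225
Δ = 4!·0!·4!/9! = 1/630
Racah Σ t=2..2: t=2:+1/16 = 1/16
⇒ 3j(2 4 2; 0 0 0)² = 2/35, sgn +1
Racah Σ t=1..1: t=1:−1/144 = -1/144
⇒ 3j(2 4 2; 1 -3 2)² = 1/18, sgn -1
4πI² = N·(3j₀)²·(3jₘ)² = 5/7
I = -1·√(0.714286/4π) = -0.23841361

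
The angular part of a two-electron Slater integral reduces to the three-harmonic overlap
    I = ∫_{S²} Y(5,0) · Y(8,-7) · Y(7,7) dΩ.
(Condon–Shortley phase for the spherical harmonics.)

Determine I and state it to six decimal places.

-0.179145

m-sum 0 ✓  L=20 even ✓  3≤7≤13 ✓
Π(2lᵢ+1) = 11×17×15 = 2805
triangle coeff Δ(5,8,7) = 1/814773960
Σ_t [1,5]: t=1:−1/87091200 t=2:+1/4976640 t=3:−1/2073600 t=4:+1/4976640 t=5:−1/87091200 = -1/9676800
(3j)²=360/46189 [(5 8 7; 0 0 0)], sign=+1
Σ_t [1,1]: t=1:−1/10450944000 = -1/10450944000
(3j)²=143/7752 [(5 8 7; 0 -7 7)], sign=-1
⇒ 4πI² = 2475/6137
I = (-1)√(2475/6137/(4π)) = -0.17914497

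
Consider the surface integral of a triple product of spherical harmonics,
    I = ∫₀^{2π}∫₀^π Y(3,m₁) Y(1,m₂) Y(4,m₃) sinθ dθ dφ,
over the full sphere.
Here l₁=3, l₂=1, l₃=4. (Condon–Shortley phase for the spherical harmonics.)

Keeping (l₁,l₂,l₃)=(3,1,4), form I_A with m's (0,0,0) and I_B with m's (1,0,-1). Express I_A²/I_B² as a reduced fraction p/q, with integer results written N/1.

16/15

Shared (l₁,l₂,l₃)=(3,1,4): N and (l;000)² cancel in I_A²/I_B².
A: Δ = 0!·6!·2!/9! = 1/252; Racah Σ t=0..0: t=0:+1/36 = 1/36; ⇒ 3j(3 1 4; 0 0 0)² = 4/63, sgn +1
B: Δ = 0!·6!·2!/9! = 1/252; Racah Σ t=0..0: t=0:+1/48 = 1/48; ⇒ 3j(3 1 4; 1 0 -1)² = 5/84, sgn -1
I_A²/I_B² = (4/63)/(5/84) = 16/15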